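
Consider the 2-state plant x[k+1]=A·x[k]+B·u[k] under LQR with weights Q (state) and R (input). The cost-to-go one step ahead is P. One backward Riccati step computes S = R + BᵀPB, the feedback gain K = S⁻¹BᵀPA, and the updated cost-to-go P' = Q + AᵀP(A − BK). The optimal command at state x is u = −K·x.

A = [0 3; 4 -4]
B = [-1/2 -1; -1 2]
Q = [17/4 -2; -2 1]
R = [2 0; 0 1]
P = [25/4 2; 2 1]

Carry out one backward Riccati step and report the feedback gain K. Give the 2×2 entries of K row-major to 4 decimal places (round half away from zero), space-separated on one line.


BᵀP = [-5.1250 -2.0000; -2.2500 0.0000]
S = R + BᵀPB = [2 0; 0 1] + [4.5625 1.1250; 1.1250 2.2500] = [6.5625 1.1250; 1.1250 3.2500]
BᵀPA = [-8.0000 -7.3750; 0.0000 -6.7500]
K = S⁻¹·BᵀPA = [-1.2960 -0.8162; 0.4486 -1.7944]
A−BK = [-0.1994 0.7975; 1.8069 -1.2274]
AᵀP(A−BK) = [5.6324 1.4704; 1.4704 6.1184]
P' = Q + AᵀP(A−BK) = [9.8824 -0.5296; -0.5296 7.1184]
tr(P') = 17.0008

-1.2960 -0.8162 0.4486 -1.7944


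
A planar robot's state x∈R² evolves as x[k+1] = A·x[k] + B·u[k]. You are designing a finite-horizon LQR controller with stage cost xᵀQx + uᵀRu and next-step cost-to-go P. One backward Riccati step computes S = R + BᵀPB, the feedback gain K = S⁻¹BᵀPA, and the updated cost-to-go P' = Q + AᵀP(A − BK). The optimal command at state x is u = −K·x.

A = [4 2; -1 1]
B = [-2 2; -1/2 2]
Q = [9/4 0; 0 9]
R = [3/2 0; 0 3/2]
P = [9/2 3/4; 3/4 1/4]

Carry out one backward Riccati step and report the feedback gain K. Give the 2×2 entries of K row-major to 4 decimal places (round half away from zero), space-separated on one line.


-0.9532 -0.4576 0.7181 0.4880

BᵀP = [-9.3750 -1.6250; 10.5000 2.0000]
S = R + BᵀPB = [3/2 0; 0 3/2] + [19.5625 -22.0000; -22.0000 25.0000] = [21.0625 -22.0000; -22.0000 26.5000]
BᵀPA = [-35.8750 -20.3750; 40.0000 23.0000]
K = S⁻¹·BᵀPA = [-0.9532 -0.4576; 0.7181 0.4880]
A−BK = [0.6574 0.1087; -2.9128 -0.2048]
AᵀP(A−BK) = [3.3300 1.3123; 1.3123 0.7016]
P' = Q + AᵀP(A−BK) = [5.5800 1.3123; 1.3123 9.7016]
tr(P') = 15.2816


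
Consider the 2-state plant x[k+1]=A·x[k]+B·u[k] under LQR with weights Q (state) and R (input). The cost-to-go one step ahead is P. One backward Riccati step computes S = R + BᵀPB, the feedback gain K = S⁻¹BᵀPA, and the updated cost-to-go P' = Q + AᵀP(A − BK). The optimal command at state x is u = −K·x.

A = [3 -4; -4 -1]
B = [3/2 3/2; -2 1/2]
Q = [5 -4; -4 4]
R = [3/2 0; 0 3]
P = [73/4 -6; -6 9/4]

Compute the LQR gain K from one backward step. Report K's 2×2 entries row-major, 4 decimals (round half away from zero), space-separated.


1.7208 -1.1533 0.4100 -0.8223

BᵀP = [39.3750 -13.5000; 24.3750 -7.8750]
S = R + BᵀPB = [3/2 0; 0 3] + [86.0625 52.3125; 52.3125 32.6250] = [87.5625 52.3125; 52.3125 35.6250]
BᵀPA = [172.1250 -144.0000; 104.6250 -89.6250]
K = S⁻¹·BᵀPA = [1.7208 -1.1533; 0.4100 -0.8223]
A−BK = [-0.1962 -1.0366; -0.7633 -2.8954]
AᵀP(A−BK) = [5.1625 -3.4598; -3.4598 6.4801]
P' = Q + AᵀP(A−BK) = [10.1625 -7.4598; -7.4598 10.4801]
tr(P') = 20.6426


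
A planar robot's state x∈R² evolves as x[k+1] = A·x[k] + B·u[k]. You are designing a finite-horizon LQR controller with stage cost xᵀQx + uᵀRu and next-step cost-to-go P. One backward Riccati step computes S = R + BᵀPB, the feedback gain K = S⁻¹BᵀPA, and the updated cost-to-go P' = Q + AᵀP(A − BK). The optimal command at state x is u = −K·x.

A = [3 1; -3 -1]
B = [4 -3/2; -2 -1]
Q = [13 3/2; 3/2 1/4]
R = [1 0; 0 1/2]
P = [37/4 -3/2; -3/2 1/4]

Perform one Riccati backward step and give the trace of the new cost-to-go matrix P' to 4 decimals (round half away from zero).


BᵀP = [40.0000 -6.5000; -12.3750 2.0000]
S = R + BᵀPB = [1 0; 0 1/2] + [173.0000 -53.5000; -53.5000 16.5625] = [174.0000 -53.5000; -53.5000 17.0625]
BᵀPA = [139.5000 46.5000; -43.1250 -14.3750]
K = S⁻¹·BᵀPA = [0.6849 0.2283; -0.3798 -0.1266]
A−BK = [-0.3095 -0.1032; -2.0100 -0.6700]
AᵀP(A−BK) = [0.5711 0.1904; 0.1904 0.0635]
P' = Q + AᵀP(A−BK) = [13.5711 1.6904; 1.6904 0.3135]
tr(P') = 13.8845

13.8845


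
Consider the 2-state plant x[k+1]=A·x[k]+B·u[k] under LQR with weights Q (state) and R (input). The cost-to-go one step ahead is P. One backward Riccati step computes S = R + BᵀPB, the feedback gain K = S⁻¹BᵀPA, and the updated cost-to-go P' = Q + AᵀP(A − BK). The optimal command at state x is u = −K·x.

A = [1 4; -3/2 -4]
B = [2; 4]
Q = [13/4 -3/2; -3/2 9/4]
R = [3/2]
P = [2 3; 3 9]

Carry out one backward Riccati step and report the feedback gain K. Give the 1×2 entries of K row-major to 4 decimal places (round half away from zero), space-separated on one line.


-0.2333 -0.5161

BᵀP = [16.0000 42.0000]
S = R + BᵀPB = [3/2] + [200.0000] = [201.5000]
BᵀPA = [-47.0000 -104.0000]
K = S⁻¹·BᵀPA = [-0.2333 -0.5161]
A−BK = [1.4665 5.0323; -0.5670 -1.9355]
AᵀP(A−BK) = [2.2872 7.7419; 7.7419 26.3226]
P' = Q + AᵀP(A−BK) = [5.5372 6.2419; 6.2419 28.5726]
tr(P') = 34.1098


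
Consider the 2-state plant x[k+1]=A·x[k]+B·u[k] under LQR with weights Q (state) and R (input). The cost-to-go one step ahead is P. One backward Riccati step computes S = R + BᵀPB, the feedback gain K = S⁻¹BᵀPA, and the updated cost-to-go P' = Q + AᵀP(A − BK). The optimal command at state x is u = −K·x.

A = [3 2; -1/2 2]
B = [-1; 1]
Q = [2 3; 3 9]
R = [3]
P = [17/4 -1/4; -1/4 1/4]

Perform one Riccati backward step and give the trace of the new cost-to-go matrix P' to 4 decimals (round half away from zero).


BᵀP = [-4.5000 0.5000]
S = R + BᵀPB = [3] + [5.0000] = [8.0000]
BᵀPA = [-13.7500 -8.0000]
K = S⁻¹·BᵀPA = [-1.7188 -1.0000]
A−BK = [1.2813 1.0000; 1.2188 3.0000]
AᵀP(A−BK) = [15.4297 10.2500; 10.2500 8.0000]
P' = Q + AᵀP(A−BK) = [17.4297 13.2500; 13.2500 17.0000]
tr(P') = 34.4297

34.4297


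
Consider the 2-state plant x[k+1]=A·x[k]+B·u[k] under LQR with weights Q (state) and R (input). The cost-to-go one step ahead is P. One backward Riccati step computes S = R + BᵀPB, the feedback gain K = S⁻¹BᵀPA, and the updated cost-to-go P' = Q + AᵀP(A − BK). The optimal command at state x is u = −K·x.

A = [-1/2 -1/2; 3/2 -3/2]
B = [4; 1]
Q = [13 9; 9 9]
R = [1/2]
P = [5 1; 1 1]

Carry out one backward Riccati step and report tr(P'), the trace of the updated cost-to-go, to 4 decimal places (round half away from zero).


25.2793

BᵀP = [21.0000 5.0000]
S = R + BᵀPB = [1/2] + [89.0000] = [89.5000]
BᵀPA = [-3.0000 -18.0000]
K = S⁻¹·BᵀPA = [-0.0335 -0.2011]
A−BK = [-0.3659 0.3045; 1.5335 -1.2989]
AᵀP(A−BK) = [1.8994 -1.6034; -1.6034 1.3799]
P' = Q + AᵀP(A−BK) = [14.8994 7.3966; 7.3966 10.3799]
tr(P') = 25.2793


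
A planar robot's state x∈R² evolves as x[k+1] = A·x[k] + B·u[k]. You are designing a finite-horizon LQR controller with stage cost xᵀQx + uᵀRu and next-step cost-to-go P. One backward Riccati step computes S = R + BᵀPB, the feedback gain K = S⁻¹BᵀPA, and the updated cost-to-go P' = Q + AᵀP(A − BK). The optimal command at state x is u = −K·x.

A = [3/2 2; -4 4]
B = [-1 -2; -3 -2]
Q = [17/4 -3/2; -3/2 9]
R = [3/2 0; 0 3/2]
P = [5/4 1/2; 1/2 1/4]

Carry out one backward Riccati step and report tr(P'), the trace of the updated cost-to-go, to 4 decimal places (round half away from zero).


15.3954

BᵀP = [-2.7500 -1.2500; -3.5000 -1.5000]
S = R + BᵀPB = [3/2 0; 0 3/2] + [6.5000 8.0000; 8.0000 10.0000] = [8.0000 8.0000; 8.0000 11.5000]
BᵀPA = [0.8750 -10.5000; 0.7500 -13.0000]
K = S⁻¹·BᵀPA = [0.1451 -0.5982; -0.0357 -0.7143]
A−BK = [1.5737 -0.0268; -3.6362 0.7768]
AᵀP(A−BK) = [0.7123 -0.1908; -0.1908 1.4330]
P' = Q + AᵀP(A−BK) = [4.9623 -1.6908; -1.6908 10.4330]
tr(P') = 15.3954


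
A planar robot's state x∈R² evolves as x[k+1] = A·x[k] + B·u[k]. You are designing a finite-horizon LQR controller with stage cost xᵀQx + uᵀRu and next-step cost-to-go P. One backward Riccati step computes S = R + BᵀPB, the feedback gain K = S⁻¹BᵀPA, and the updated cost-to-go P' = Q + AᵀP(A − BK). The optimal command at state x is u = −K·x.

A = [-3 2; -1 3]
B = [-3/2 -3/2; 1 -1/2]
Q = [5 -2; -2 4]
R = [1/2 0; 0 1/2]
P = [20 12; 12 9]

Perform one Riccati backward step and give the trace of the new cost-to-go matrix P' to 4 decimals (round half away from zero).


BᵀP = [-18.0000 -9.0000; -36.0000 -22.5000]
S = R + BᵀPB = [1/2 0; 0 1/2] + [18.0000 31.5000; 31.5000 65.2500] = [18.5000 31.5000; 31.5000 65.7500]
BᵀPA = [63.0000 -63.0000; 130.5000 -139.5000]
K = S⁻¹·BᵀPA = [0.1405 1.1244; 1.9175 -2.6603]
A−BK = [0.0870 -0.3040; -0.1818 0.5455]
AᵀP(A−BK) = [1.9175 -2.6603; -2.6603 4.7172]
P' = Q + AᵀP(A−BK) = [6.9175 -4.6603; -4.6603 8.7172]
tr(P') = 15.6347

15.6347


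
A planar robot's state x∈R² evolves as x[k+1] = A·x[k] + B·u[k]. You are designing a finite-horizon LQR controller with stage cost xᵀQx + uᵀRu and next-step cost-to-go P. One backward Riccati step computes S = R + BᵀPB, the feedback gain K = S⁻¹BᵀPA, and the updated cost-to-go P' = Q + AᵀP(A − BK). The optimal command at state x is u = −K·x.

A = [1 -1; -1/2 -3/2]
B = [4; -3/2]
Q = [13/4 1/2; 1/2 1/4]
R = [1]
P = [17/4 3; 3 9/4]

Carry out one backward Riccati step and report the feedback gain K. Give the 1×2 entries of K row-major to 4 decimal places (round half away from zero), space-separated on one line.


BᵀP = [12.5000 8.6250]
S = R + BᵀPB = [1] + [37.0625] = [38.0625]
BᵀPA = [8.1875 -25.4375]
K = S⁻¹·BᵀPA = [0.2151 -0.6683]
A−BK = [0.1396 1.6732; -0.1773 -2.5025]
AᵀP(A−BK) = [0.0513 -0.0907; -0.0907 1.3124]
P' = Q + AᵀP(A−BK) = [3.3013 0.4093; 0.4093 1.5624]
tr(P') = 4.8637

0.2151 -0.6683


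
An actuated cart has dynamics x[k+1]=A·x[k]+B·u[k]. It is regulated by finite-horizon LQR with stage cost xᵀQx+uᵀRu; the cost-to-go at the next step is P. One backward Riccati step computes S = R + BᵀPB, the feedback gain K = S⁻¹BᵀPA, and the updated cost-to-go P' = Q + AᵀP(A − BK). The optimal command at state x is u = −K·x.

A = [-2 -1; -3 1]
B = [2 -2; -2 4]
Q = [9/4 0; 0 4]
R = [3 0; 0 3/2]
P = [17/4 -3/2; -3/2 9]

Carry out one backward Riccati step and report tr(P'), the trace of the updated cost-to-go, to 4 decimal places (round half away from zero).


28.4991

BᵀP = [11.5000 -21.0000; -14.5000 39.0000]
S = R + BᵀPB = [3 0; 0 3/2] + [65.0000 -107.0000; -107.0000 185.0000] = [68.0000 -107.0000; -107.0000 186.5000]
BᵀPA = [40.0000 -32.5000; -88.0000 53.5000]
K = S⁻¹·BᵀPA = [-1.5864 -0.2731; -1.3820 0.1302]
A−BK = [-1.5912 -0.1934; -0.6448 -0.0669]
AᵀP(A−BK) = [21.8394 2.3796; 2.3796 0.4097]
P' = Q + AᵀP(A−BK) = [24.0894 2.3796; 2.3796 4.4097]
tr(P') = 28.4991


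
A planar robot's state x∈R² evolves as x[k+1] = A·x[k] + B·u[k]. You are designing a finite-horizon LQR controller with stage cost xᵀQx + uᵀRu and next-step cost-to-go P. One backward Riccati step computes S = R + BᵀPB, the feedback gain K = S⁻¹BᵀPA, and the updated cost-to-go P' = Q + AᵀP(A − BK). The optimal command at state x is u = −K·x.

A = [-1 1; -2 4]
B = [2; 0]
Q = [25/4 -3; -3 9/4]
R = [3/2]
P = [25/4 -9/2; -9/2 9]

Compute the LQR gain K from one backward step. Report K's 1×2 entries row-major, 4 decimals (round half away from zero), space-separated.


BᵀP = [12.5000 -9.0000]
S = R + BᵀPB = [3/2] + [25.0000] = [26.5000]
BᵀPA = [5.5000 -23.5000]
K = S⁻¹·BᵀPA = [0.2075 -0.8868]
A−BK = [-1.4151 2.7736; -2.0000 4.0000]
AᵀP(A−BK) = [23.1085 -46.3726; -46.3726 93.4104]
P' = Q + AᵀP(A−BK) = [29.3585 -49.3726; -49.3726 95.6604]
tr(P') = 125.0189

0.2075 -0.8868


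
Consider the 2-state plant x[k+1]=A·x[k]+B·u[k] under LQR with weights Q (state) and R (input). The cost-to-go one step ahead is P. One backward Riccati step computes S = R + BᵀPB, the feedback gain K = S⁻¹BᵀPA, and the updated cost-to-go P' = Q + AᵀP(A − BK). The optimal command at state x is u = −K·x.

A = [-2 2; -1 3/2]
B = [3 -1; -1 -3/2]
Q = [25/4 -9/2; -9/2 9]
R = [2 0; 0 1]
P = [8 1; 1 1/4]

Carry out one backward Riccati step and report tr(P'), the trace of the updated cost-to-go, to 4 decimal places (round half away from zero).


BᵀP = [23.0000 2.7500; -9.5000 -1.3750]
S = R + BᵀPB = [2 0; 0 1] + [66.2500 -27.1250; -27.1250 11.5625] = [68.2500 -27.1250; -27.1250 12.5625]
BᵀPA = [-48.7500 50.1250; 20.3750 -21.0625]
K = S⁻¹·BᵀPA = [-0.4913 0.4800; 0.5612 -0.6403]
A−BK = [0.0349 -0.0802; -0.6495 1.0195]
AᵀP(A−BK) = [0.8674 -0.9311; -0.9311 1.0185]
P' = Q + AᵀP(A−BK) = [7.1174 -5.4311; -5.4311 10.0185]
tr(P') = 17.1359

17.1359


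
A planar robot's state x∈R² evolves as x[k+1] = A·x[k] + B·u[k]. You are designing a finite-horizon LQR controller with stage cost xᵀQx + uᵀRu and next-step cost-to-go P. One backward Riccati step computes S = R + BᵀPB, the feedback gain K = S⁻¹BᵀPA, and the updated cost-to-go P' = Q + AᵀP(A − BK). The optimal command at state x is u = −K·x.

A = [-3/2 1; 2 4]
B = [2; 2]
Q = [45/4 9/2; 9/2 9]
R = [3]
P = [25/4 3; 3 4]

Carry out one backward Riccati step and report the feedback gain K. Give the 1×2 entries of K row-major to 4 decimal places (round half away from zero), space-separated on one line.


0.0037 1.0956

BᵀP = [18.5000 14.0000]
S = R + BᵀPB = [3] + [65.0000] = [68.0000]
BᵀPA = [0.2500 74.5000]
K = S⁻¹·BᵀPA = [0.0037 1.0956]
A−BK = [-1.5074 -1.1912; 1.9926 1.8088]
AᵀP(A−BK) = [12.0616 10.3511; 10.3511 12.6287]
P' = Q + AᵀP(A−BK) = [23.3116 14.8511; 14.8511 21.6287]
tr(P') = 44.9403


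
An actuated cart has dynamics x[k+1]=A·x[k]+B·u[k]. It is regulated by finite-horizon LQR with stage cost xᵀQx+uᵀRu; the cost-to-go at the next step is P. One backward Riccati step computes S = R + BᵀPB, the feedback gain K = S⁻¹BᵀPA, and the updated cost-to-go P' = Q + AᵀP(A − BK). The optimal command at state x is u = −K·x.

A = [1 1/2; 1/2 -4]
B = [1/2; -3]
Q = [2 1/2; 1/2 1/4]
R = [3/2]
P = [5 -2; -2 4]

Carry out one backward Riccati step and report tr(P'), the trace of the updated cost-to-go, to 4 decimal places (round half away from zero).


BᵀP = [8.5000 -13.0000]
S = R + BᵀPB = [3/2] + [43.2500] = [44.7500]
BᵀPA = [2.0000 56.2500]
K = S⁻¹·BᵀPA = [0.0447 1.2570]
A−BK = [0.9777 -0.1285; 0.6341 -0.2291]
AᵀP(A−BK) = [3.9106 -0.5140; -0.5140 2.5447]
P' = Q + AᵀP(A−BK) = [5.9106 -0.0140; -0.0140 2.7947]
tr(P') = 8.7053

8.7053


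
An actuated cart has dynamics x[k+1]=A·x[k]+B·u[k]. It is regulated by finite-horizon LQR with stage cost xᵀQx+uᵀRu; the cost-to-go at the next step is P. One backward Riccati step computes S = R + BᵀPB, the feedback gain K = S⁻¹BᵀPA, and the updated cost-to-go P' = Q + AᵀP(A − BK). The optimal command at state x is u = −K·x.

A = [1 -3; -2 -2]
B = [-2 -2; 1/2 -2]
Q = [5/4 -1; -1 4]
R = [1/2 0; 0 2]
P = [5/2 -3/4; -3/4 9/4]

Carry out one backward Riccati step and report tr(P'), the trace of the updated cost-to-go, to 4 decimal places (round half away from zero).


BᵀP = [-5.3750 2.6250; -3.5000 -3.0000]
S = R + BᵀPB = [1/2 0; 0 2] + [12.0625 5.5000; 5.5000 13.0000] = [12.5625 5.5000; 5.5000 15.0000]
BᵀPA = [-10.6250 10.8750; 2.5000 16.5000]
K = S⁻¹·BᵀPA = [-1.0944 0.4575; 0.5680 0.9322]
A−BK = [-0.0529 -0.2205; -0.3169 -0.3643]
AᵀP(A−BK) = [1.4518 1.0306; 1.0306 2.1424]
P' = Q + AᵀP(A−BK) = [2.7018 0.0306; 0.0306 6.1424]
tr(P') = 8.8442

8.8442


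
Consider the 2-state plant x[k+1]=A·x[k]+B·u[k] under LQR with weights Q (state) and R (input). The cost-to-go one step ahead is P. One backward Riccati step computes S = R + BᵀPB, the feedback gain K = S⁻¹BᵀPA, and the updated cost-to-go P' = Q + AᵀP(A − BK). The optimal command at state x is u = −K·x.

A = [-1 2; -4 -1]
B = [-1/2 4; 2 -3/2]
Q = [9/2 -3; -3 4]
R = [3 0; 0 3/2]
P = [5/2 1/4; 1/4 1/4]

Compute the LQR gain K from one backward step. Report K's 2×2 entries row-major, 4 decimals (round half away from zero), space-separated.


-0.4884 -0.0464 -0.3549 0.4726

BᵀP = [-0.7500 0.3750; 9.6250 0.6250]
S = R + BᵀPB = [3 0; 0 3/2] + [1.1250 -3.5625; -3.5625 37.5625] = [4.1250 -3.5625; -3.5625 39.0625]
BᵀPA = [-0.7500 -1.8750; -12.1250 18.6250]
K = S⁻¹·BᵀPA = [-0.4884 -0.0464; -0.3549 0.4726]
A−BK = [0.1756 0.0865; -3.5557 -0.1983]
AᵀP(A−BK) = [3.8301 -0.0549; -0.0549 0.3614]
P' = Q + AᵀP(A−BK) = [8.3301 -3.0549; -3.0549 4.3614]
tr(P') = 12.6915


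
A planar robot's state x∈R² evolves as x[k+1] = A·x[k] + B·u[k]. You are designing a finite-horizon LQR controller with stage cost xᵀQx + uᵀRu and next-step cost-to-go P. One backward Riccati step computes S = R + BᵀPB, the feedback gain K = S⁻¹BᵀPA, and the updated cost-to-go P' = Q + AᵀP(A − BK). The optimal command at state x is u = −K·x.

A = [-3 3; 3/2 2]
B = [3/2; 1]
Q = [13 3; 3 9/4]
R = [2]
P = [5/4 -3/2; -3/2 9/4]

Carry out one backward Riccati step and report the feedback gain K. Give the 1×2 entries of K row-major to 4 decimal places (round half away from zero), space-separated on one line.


BᵀP = [0.3750 0.0000]
S = R + BᵀPB = [2] + [0.5625] = [2.5625]
BᵀPA = [-1.1250 1.1250]
K = S⁻¹·BᵀPA = [-0.4390 0.4390]
A−BK = [-2.3415 2.3415; 1.9390 1.5610]
AᵀP(A−BK) = [29.3186 -1.7561; -1.7561 1.7561]
P' = Q + AᵀP(A−BK) = [42.3186 1.2439; 1.2439 4.0061]
tr(P') = 46.3247

-0.4390 0.4390


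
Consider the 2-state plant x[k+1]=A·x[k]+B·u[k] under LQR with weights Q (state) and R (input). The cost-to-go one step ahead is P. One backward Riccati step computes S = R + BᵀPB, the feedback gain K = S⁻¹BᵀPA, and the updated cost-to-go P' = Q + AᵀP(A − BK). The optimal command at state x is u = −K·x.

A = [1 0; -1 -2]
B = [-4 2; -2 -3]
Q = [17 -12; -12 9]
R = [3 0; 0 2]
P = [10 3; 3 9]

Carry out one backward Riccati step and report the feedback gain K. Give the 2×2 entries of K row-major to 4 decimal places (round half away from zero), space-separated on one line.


BᵀP = [-46.0000 -30.0000; 11.0000 -21.0000]
S = R + BᵀPB = [3 0; 0 2] + [244.0000 -2.0000; -2.0000 85.0000] = [247.0000 -2.0000; -2.0000 87.0000]
BᵀPA = [-16.0000 60.0000; 32.0000 42.0000]
K = S⁻¹·BᵀPA = [-0.0618 0.2469; 0.3664 0.4884]
A−BK = [0.0200 0.0106; -0.0244 -0.0410]
AᵀP(A−BK) = [0.2864 0.3200; 0.3200 0.6736]
P' = Q + AᵀP(A−BK) = [17.2864 -11.6800; -11.6800 9.6736]
tr(P') = 26.9600

-0.0618 0.2469 0.3664 0.4884


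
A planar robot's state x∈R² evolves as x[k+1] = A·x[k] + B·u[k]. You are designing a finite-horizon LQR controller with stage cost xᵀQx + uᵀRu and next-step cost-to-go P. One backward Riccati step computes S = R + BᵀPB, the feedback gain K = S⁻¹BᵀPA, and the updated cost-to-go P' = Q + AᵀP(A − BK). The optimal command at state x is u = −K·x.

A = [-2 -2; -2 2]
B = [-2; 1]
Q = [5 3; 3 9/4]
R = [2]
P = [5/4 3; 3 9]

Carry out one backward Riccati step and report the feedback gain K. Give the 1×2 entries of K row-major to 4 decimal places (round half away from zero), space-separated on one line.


-1.7500 1.2500

BᵀP = [0.5000 3.0000]
S = R + BᵀPB = [2] + [2.0000] = [4.0000]
BᵀPA = [-7.0000 5.0000]
K = S⁻¹·BᵀPA = [-1.7500 1.2500]
A−BK = [-5.5000 0.5000; -0.2500 0.7500]
AᵀP(A−BK) = [52.7500 -22.2500; -22.2500 10.7500]
P' = Q + AᵀP(A−BK) = [57.7500 -19.2500; -19.2500 13.0000]
tr(P') = 70.7500


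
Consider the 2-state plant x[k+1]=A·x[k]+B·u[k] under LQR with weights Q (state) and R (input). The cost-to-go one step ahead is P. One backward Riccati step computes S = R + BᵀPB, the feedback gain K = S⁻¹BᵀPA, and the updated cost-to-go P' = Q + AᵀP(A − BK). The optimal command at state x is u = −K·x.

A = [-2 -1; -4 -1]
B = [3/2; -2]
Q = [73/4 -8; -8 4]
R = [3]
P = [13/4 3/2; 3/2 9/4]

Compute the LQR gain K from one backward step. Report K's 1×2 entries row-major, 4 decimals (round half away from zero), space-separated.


0.5091 0.0364

BᵀP = [1.8750 -2.2500]
S = R + BᵀPB = [3] + [7.3125] = [10.3125]
BᵀPA = [5.2500 0.3750]
K = S⁻¹·BᵀPA = [0.5091 0.0364]
A−BK = [-2.7636 -1.0545; -2.9818 -0.9273]
AᵀP(A−BK) = [70.3273 24.3091; 24.3091 8.4864]
P' = Q + AᵀP(A−BK) = [88.5773 16.3091; 16.3091 12.4864]
tr(P') = 101.0636


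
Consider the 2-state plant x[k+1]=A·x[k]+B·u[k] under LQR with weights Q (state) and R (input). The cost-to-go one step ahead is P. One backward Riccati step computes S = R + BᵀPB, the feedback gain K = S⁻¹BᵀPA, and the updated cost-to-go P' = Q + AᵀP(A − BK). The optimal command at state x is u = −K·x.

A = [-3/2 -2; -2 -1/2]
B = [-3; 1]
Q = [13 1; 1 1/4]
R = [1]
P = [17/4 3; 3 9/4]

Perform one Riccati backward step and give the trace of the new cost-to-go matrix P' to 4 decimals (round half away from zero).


BᵀP = [-9.7500 -6.7500]
S = R + BᵀPB = [1] + [22.5000] = [23.5000]
BᵀPA = [28.1250 22.8750]
K = S⁻¹·BᵀPA = [1.1968 0.9734]
A−BK = [2.0904 0.9202; -3.1968 -1.4734]
AᵀP(A−BK) = [2.9023 1.8730; 1.8730 1.2959]
P' = Q + AᵀP(A−BK) = [15.9023 2.8730; 2.8730 1.5459]
tr(P') = 17.4481

17.4481


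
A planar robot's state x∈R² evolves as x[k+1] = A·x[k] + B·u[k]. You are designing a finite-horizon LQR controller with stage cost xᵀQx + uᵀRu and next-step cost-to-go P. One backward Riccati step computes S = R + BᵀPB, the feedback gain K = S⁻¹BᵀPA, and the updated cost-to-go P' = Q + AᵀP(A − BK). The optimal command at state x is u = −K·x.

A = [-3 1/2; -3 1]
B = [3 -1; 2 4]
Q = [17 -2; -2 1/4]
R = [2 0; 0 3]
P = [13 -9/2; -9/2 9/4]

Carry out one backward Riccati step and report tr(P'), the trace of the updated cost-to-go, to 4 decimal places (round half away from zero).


BᵀP = [30.0000 -9.0000; -31.0000 13.5000]
S = R + BᵀPB = [2 0; 0 3] + [72.0000 -66.0000; -66.0000 85.0000] = [74.0000 -66.0000; -66.0000 88.0000]
BᵀPA = [-63.0000 6.0000; 52.5000 -2.0000]
K = S⁻¹·BᵀPA = [-0.9643 0.1837; -0.1266 0.1150]
A−BK = [-0.2338 0.0640; -0.5649 0.1725]
AᵀP(A−BK) = [2.1477 -0.4675; -0.4675 0.1280]
P' = Q + AᵀP(A−BK) = [19.1477 -2.4675; -2.4675 0.3780]
tr(P') = 19.5257

19.5257


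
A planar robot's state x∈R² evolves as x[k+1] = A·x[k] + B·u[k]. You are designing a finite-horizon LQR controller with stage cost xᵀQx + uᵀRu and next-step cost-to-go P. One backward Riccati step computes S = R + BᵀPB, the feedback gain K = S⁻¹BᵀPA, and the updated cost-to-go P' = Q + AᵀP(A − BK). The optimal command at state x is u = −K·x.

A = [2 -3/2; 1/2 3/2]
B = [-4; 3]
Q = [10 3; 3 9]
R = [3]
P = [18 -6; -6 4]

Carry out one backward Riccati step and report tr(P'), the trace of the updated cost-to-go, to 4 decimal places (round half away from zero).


24.9395

BᵀP = [-90.0000 36.0000]
S = R + BᵀPB = [3] + [468.0000] = [471.0000]
BᵀPA = [-162.0000 189.0000]
K = S⁻¹·BᵀPA = [-0.3439 0.4013]
A−BK = [0.6242 0.1051; 1.5318 0.2962]
AᵀP(A−BK) = [5.2803 0.5064; 0.5064 0.6592]
P' = Q + AᵀP(A−BK) = [15.2803 3.5064; 3.5064 9.6592]
tr(P') = 24.9395


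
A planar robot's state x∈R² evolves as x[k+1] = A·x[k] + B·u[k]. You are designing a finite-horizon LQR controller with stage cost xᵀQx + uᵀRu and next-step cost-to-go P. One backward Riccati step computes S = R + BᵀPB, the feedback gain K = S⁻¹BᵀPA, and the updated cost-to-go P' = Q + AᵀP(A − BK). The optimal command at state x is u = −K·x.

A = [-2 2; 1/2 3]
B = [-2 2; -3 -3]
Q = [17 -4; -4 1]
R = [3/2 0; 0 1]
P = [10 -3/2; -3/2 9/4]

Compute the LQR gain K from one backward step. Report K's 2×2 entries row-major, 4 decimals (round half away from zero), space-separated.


0.4043 -0.9614 -0.5791 0.0096

BᵀP = [-15.5000 -3.7500; 24.5000 -9.7500]
S = R + BᵀPB = [3/2 0; 0 1] + [42.2500 -19.7500; -19.7500 78.2500] = [43.7500 -19.7500; -19.7500 79.2500]
BᵀPA = [29.1250 -42.2500; -53.8750 19.7500]
K = S⁻¹·BᵀPA = [0.4043 -0.9614; -0.5791 0.0096]
A−BK = [-0.0333 0.0580; -0.0242 0.1448]
AᵀP(A−BK) = [0.5905 -0.6065; -0.6065 1.4421]
P' = Q + AᵀP(A−BK) = [17.5905 -4.6065; -4.6065 2.4421]
tr(P') = 20.0325


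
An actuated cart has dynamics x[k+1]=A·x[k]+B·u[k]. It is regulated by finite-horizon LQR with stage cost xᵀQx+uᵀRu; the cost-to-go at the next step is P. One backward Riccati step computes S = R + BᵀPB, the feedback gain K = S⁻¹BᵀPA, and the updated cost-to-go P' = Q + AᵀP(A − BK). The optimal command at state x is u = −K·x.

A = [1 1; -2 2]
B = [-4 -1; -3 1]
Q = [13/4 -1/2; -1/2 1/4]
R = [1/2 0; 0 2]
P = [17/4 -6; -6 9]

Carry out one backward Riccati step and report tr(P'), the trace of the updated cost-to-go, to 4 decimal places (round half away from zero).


BᵀP = [1.0000 -3.0000; -10.2500 15.0000]
S = R + BᵀPB = [1/2 0; 0 2] + [5.0000 -4.0000; -4.0000 25.2500] = [5.5000 -4.0000; -4.0000 27.2500]
BᵀPA = [7.0000 -5.0000; -40.2500 19.7500]
K = S⁻¹·BᵀPA = [0.2222 -0.4276; -1.4444 0.6620]
A−BK = [0.4444 -0.0486; 0.1111 0.0551]
AᵀP(A−BK) = [4.5556 -2.1111; -2.1111 1.0373]
P' = Q + AᵀP(A−BK) = [7.8056 -2.6111; -2.6111 1.2873]
tr(P') = 9.0929

9.0929


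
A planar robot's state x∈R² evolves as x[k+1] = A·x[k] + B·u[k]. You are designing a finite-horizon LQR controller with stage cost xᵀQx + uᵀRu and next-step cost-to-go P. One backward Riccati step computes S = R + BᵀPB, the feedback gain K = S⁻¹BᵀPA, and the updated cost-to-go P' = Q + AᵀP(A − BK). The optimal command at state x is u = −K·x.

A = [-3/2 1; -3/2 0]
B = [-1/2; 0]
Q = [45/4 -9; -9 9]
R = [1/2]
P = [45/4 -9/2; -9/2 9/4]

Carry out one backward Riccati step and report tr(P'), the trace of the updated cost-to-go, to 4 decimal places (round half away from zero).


BᵀP = [-5.6250 2.2500]
S = R + BᵀPB = [1/2] + [2.8125] = [3.3125]
BᵀPA = [5.0625 -5.6250]
K = S⁻¹·BᵀPA = [1.5283 -1.6981]
A−BK = [-0.7358 0.1509; -1.5000 0.0000]
AᵀP(A−BK) = [2.3880 -1.5283; -1.5283 1.6981]
P' = Q + AᵀP(A−BK) = [13.6380 -10.5283; -10.5283 10.6981]
tr(P') = 24.3361

24.3361


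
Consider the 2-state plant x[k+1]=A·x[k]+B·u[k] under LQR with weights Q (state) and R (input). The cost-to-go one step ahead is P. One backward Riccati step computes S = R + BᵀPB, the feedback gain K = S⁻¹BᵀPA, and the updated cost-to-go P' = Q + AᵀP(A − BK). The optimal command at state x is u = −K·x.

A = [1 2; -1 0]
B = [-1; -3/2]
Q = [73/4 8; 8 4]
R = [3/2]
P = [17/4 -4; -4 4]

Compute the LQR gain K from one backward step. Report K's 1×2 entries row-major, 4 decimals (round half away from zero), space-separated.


BᵀP = [1.7500 -2.0000]
S = R + BᵀPB = [3/2] + [1.2500] = [2.7500]
BᵀPA = [3.7500 3.5000]
K = S⁻¹·BᵀPA = [1.3636 1.2727]
A−BK = [2.3636 3.2727; 1.0455 1.9091]
AᵀP(A−BK) = [11.1364 11.7273; 11.7273 12.5455]
P' = Q + AᵀP(A−BK) = [29.3864 19.7273; 19.7273 16.5455]
tr(P') = 45.9318

1.3636 1.2727


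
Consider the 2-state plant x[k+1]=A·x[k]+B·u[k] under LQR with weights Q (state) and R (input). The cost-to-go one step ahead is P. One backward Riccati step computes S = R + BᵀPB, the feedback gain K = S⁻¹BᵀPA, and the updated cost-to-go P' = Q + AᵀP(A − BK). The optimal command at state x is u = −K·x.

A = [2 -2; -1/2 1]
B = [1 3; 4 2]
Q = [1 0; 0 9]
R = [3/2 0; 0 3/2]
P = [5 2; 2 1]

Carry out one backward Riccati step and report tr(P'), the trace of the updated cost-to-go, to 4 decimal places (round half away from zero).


BᵀP = [13.0000 6.0000; 19.0000 8.0000]
S = R + BᵀPB = [3/2 0; 0 3/2] + [37.0000 51.0000; 51.0000 73.0000] = [38.5000 51.0000; 51.0000 74.5000]
BᵀPA = [23.0000 -20.0000; 34.0000 -30.0000]
K = S⁻¹·BᵀPA = [-0.0767 0.1497; 0.5089 -0.5051]
A−BK = [0.5500 -0.6342; -1.2109 1.4116]
AᵀP(A−BK) = [0.7121 -0.7675; -0.7675 0.8391]
P' = Q + AᵀP(A−BK) = [1.7121 -0.7675; -0.7675 9.8391]
tr(P') = 11.5512

11.5512


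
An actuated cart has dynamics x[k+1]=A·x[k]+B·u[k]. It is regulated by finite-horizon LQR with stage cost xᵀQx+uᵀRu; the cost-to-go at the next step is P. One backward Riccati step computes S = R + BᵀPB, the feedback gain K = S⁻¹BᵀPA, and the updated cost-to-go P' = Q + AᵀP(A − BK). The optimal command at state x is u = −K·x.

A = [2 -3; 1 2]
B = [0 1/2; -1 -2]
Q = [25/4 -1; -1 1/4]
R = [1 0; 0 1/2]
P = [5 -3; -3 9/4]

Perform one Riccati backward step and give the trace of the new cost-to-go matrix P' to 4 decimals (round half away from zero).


BᵀP = [3.0000 -2.2500; 8.5000 -6.0000]
S = R + BᵀPB = [1 0; 0 1/2] + [2.2500 6.0000; 6.0000 16.2500] = [3.2500 6.0000; 6.0000 16.7500]
BᵀPA = [3.7500 -13.5000; 11.0000 -37.5000]
K = S⁻¹·BᵀPA = [-0.1729 -0.0610; 0.7186 -2.2169]
A−BK = [1.6407 -1.8915; 2.2644 -2.4949]
AᵀP(A−BK) = [2.9932 -3.8847; -3.8847 6.0407]
P' = Q + AᵀP(A−BK) = [9.2432 -4.8847; -4.8847 6.2907]
tr(P') = 15.5339

15.5339


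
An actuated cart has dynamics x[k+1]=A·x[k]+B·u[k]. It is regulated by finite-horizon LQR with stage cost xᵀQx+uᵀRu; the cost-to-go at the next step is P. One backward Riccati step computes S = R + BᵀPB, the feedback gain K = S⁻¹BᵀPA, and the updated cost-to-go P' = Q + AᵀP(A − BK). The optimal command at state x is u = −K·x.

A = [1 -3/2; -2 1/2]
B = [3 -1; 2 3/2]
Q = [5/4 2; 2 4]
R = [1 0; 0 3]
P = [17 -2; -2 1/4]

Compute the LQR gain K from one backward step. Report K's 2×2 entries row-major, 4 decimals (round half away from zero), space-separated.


BᵀP = [47.0000 -5.5000; -20.0000 2.3750]
S = R + BᵀPB = [1 0; 0 3] + [130.0000 -55.2500; -55.2500 23.5625] = [131.0000 -55.2500; -55.2500 26.5625]
BᵀPA = [58.0000 -73.2500; -24.7500 31.1875]
K = S⁻¹·BᵀPA = [0.4055 -0.5211; -0.0884 0.0901]
A−BK = [-0.3048 0.1536; -2.6784 1.4071]
AᵀP(A−BK) = [0.2951 -0.2927; -0.2927 0.3275]
P' = Q + AᵀP(A−BK) = [1.5451 1.7073; 1.7073 4.3275]
tr(P') = 5.8727

0.4055 -0.5211 -0.0884 0.0901


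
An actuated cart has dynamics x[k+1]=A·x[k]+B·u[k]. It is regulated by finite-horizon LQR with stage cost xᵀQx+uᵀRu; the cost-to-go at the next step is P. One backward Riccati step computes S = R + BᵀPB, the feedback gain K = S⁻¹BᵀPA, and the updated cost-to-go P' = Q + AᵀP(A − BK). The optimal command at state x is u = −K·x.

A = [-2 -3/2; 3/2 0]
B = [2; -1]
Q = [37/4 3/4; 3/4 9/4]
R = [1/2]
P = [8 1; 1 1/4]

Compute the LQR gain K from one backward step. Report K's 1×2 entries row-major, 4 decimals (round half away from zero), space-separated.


BᵀP = [15.0000 1.7500]
S = R + BᵀPB = [1/2] + [28.2500] = [28.7500]
BᵀPA = [-27.3750 -22.5000]
K = S⁻¹·BᵀPA = [-0.9522 -0.7826]
A−BK = [-0.0957 0.0652; 0.5478 -0.7826]
AᵀP(A−BK) = [0.4967 0.3261; 0.3261 0.3913]
P' = Q + AᵀP(A−BK) = [9.7467 1.0761; 1.0761 2.6413]
tr(P') = 12.3880

-0.9522 -0.7826


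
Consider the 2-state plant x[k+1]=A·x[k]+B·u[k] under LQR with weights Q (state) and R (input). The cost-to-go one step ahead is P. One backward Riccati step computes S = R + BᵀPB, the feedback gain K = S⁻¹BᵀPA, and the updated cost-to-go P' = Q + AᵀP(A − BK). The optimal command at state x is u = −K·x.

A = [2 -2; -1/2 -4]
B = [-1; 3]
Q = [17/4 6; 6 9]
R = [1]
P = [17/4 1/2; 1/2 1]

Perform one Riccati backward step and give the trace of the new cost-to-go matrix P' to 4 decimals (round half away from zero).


BᵀP = [-2.7500 2.5000]
S = R + BᵀPB = [1] + [10.2500] = [11.2500]
BᵀPA = [-6.7500 -4.5000]
K = S⁻¹·BᵀPA = [-0.6000 -0.4000]
A−BK = [1.4000 -2.4000; 1.3000 -2.8000]
AᵀP(A−BK) = [12.2000 -21.2000; -21.2000 39.2000]
P' = Q + AᵀP(A−BK) = [16.4500 -15.2000; -15.2000 48.2000]
tr(P') = 64.6500

64.6500


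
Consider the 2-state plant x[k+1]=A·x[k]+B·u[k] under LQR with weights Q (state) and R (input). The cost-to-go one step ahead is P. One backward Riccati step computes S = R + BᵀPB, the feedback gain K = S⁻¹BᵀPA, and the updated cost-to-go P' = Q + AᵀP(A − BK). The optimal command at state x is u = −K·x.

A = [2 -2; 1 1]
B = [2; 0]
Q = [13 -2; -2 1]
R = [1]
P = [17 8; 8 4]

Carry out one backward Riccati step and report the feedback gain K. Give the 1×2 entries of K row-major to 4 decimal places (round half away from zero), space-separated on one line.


1.2174 -0.7536

BᵀP = [34.0000 16.0000]
S = R + BᵀPB = [1] + [68.0000] = [69.0000]
BᵀPA = [84.0000 -52.0000]
K = S⁻¹·BᵀPA = [1.2174 -0.7536]
A−BK = [-0.4348 -0.4928; 1.0000 1.0000]
AᵀP(A−BK) = [1.7391 -0.6957; -0.6957 0.8116]
P' = Q + AᵀP(A−BK) = [14.7391 -2.6957; -2.6957 1.8116]
tr(P') = 16.5507


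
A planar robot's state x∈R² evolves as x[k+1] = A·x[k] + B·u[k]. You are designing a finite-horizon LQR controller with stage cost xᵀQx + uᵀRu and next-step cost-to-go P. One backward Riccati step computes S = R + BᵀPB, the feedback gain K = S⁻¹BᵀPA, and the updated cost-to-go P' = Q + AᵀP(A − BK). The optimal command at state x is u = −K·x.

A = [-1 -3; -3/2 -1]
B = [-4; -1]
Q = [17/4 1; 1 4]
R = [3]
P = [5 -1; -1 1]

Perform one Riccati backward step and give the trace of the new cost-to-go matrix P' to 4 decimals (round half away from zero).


BᵀP = [-19.0000 3.0000]
S = R + BᵀPB = [3] + [73.0000] = [76.0000]
BᵀPA = [14.5000 54.0000]
K = S⁻¹·BᵀPA = [0.1908 0.7105]
A−BK = [-0.2368 -0.1579; -1.3092 -0.2895]
AᵀP(A−BK) = [1.4836 0.6974; 0.6974 1.6316]
P' = Q + AᵀP(A−BK) = [5.7336 1.6974; 1.6974 5.6316]
tr(P') = 11.3651

11.3651


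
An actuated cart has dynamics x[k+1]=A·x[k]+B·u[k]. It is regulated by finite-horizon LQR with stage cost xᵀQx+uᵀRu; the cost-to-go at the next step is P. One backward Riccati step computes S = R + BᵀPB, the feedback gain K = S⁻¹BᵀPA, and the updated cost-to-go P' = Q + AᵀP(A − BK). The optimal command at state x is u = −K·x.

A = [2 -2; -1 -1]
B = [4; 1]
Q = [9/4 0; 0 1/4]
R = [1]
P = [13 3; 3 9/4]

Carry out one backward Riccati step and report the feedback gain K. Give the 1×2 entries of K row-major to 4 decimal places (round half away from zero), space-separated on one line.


BᵀP = [55.0000 14.2500]
S = R + BᵀPB = [1] + [234.2500] = [235.2500]
BᵀPA = [95.7500 -124.2500]
K = S⁻¹·BᵀPA = [0.4070 -0.5282]
A−BK = [0.3719 0.1126; -1.4070 -0.4718]
AᵀP(A−BK) = [3.2784 0.8215; 0.8215 0.6259]
P' = Q + AᵀP(A−BK) = [5.5284 0.8215; 0.8215 0.8759]
tr(P') = 6.4044

0.4070 -0.5282


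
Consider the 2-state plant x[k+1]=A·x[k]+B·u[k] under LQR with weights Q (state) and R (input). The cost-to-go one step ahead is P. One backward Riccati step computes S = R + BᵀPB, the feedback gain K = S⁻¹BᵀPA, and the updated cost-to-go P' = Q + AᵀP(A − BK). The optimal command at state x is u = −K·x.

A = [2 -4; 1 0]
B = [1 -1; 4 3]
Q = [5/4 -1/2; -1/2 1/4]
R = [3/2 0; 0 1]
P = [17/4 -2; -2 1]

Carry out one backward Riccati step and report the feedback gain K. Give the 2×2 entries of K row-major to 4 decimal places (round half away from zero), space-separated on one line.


0.1208 -0.1074 -0.6353 1.6018

BᵀP = [-3.7500 2.0000; -10.2500 5.0000]
S = R + BᵀPB = [3/2 0; 0 1] + [4.2500 9.7500; 9.7500 25.2500] = [5.7500 9.7500; 9.7500 26.2500]
BᵀPA = [-5.5000 15.0000; -15.5000 41.0000]
K = S⁻¹·BᵀPA = [0.1208 -0.1074; -0.6353 1.6018]
A−BK = [1.2438 -2.2908; 2.4228 -4.3758]
AᵀP(A−BK) = [0.8166 -1.7629; -1.7629 3.9374]
P' = Q + AᵀP(A−BK) = [2.0666 -2.2629; -2.2629 4.1874]
tr(P') = 6.2539


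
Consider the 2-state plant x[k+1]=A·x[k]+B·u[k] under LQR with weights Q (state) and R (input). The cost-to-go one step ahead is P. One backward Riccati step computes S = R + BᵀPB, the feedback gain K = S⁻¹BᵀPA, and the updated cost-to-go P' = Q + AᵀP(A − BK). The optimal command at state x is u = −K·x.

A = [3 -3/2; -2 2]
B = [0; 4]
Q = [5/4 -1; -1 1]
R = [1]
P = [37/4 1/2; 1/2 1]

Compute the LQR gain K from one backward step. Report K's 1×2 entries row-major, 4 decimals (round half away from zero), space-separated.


-0.1176 0.2941

BᵀP = [2.0000 4.0000]
S = R + BᵀPB = [1] + [16.0000] = [17.0000]
BᵀPA = [-2.0000 5.0000]
K = S⁻¹·BᵀPA = [-0.1176 0.2941]
A−BK = [3.0000 -1.5000; -1.5294 0.8235]
AᵀP(A−BK) = [81.0147 -40.5368; -40.5368 20.3419]
P' = Q + AᵀP(A−BK) = [82.2647 -41.5368; -41.5368 21.3419]
tr(P') = 103.6066


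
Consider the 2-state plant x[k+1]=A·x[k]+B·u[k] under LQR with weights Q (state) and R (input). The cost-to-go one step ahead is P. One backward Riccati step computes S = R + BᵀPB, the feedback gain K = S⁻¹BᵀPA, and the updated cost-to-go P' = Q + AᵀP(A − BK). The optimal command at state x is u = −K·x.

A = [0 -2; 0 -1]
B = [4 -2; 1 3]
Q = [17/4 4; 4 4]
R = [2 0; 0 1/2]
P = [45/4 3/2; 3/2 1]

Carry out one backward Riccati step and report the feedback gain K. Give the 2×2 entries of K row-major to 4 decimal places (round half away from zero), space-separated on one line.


BᵀP = [46.5000 7.0000; -18.0000 0.0000]
S = R + BᵀPB = [2 0; 0 1/2] + [193.0000 -72.0000; -72.0000 36.0000] = [195.0000 -72.0000; -72.0000 36.5000]
BᵀPA = [0.0000 -100.0000; 0.0000 36.0000]
K = S⁻¹·BᵀPA = [0.0000 -0.5472; 0.0000 -0.0931]
A−BK = [0.0000 0.0026; 0.0000 -0.1735]
AᵀP(A−BK) = [0.0000 0.0000; 0.0000 0.6320]
P' = Q + AᵀP(A−BK) = [4.2500 4.0000; 4.0000 4.6320]
tr(P') = 8.8820

0.0000 -0.5472 0.0000 -0.0931


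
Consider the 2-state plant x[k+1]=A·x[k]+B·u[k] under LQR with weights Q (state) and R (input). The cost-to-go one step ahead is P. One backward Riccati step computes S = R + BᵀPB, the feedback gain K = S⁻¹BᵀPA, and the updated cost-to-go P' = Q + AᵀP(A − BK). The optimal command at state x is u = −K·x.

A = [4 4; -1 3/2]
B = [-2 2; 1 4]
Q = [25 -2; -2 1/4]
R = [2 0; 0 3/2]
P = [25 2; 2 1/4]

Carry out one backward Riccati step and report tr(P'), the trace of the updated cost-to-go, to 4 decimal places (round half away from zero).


32.8064

BᵀP = [-48.0000 -3.7500; 58.0000 5.0000]
S = R + BᵀPB = [2 0; 0 3/2] + [92.2500 -111.0000; -111.0000 136.0000] = [94.2500 -111.0000; -111.0000 137.5000]
BᵀPA = [-188.2500 -197.6250; 227.0000 239.5000]
K = S⁻¹·BᵀPA = [-1.0768 -0.9226; 0.7817 0.9971]
A−BK = [0.2831 0.1608; -3.0499 -1.5657]
AᵀP(A−BK) = [4.1108 3.6203; 3.6203 3.4456]
P' = Q + AᵀP(A−BK) = [29.1108 1.6203; 1.6203 3.6956]
tr(P') = 32.8064


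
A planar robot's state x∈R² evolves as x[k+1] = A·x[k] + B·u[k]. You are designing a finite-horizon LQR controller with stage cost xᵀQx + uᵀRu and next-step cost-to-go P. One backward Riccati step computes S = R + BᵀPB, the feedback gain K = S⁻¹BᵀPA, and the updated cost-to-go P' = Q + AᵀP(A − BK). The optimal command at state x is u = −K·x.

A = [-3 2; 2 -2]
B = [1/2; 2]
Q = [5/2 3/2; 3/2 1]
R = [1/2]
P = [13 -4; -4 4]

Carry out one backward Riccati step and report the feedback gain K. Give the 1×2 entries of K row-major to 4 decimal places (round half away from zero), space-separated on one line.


BᵀP = [-1.5000 6.0000]
S = R + BᵀPB = [1/2] + [11.2500] = [11.7500]
BᵀPA = [16.5000 -15.0000]
K = S⁻¹·BᵀPA = [1.4043 -1.2766]
A−BK = [-3.7021 2.6383; -0.8085 0.5532]
AᵀP(A−BK) = [157.8298 -112.9362; -112.9362 80.8511]
P' = Q + AᵀP(A−BK) = [160.3298 -111.4362; -111.4362 81.8511]
tr(P') = 242.1809

1.4043 -1.2766


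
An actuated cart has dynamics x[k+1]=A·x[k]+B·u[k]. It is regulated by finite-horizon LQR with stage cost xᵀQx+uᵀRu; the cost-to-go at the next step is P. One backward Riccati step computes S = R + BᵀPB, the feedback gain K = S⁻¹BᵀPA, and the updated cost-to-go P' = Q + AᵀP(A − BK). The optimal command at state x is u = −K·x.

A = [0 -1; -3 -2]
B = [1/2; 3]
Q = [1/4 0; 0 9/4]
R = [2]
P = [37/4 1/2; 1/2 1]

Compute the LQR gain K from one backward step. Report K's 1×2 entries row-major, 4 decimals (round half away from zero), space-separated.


BᵀP = [6.1250 3.2500]
S = R + BᵀPB = [2] + [12.8125] = [14.8125]
BᵀPA = [-9.7500 -12.6250]
K = S⁻¹·BᵀPA = [-0.6582 -0.8523]
A−BK = [0.3291 -0.5738; -1.0253 0.5570]
AᵀP(A−BK) = [2.5823 -0.8101; -0.8101 4.4895]
P' = Q + AᵀP(A−BK) = [2.8323 -0.8101; -0.8101 6.7395]
tr(P') = 9.5717

-0.6582 -0.8523


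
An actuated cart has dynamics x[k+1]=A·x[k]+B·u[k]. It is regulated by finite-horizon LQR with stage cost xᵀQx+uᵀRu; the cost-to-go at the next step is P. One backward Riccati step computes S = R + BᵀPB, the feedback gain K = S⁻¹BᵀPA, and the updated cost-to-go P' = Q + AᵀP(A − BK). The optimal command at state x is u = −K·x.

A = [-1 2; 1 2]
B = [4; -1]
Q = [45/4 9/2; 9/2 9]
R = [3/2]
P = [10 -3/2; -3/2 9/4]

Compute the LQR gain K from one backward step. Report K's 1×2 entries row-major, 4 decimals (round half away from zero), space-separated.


BᵀP = [41.5000 -8.2500]
S = R + BᵀPB = [3/2] + [174.2500] = [175.7500]
BᵀPA = [-49.7500 66.5000]
K = S⁻¹·BᵀPA = [-0.2831 0.3784]
A−BK = [0.1323 0.4865; 0.7169 2.3784]
AᵀP(A−BK) = [1.1671 3.3243; 3.3243 11.8378]
P' = Q + AᵀP(A−BK) = [12.4171 7.8243; 7.8243 20.8378]
tr(P') = 33.2550

-0.2831 0.3784
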